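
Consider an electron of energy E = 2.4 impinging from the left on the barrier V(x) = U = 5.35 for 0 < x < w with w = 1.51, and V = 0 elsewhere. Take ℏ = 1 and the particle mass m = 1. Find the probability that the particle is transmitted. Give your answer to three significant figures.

Since E < U the interior solution is evanescent with decay constant κ = √(2m(U − E))/ℏ = 2.429.
κw = 3.668, sinh(κw) = 19.57.
The exact tunnelling result is T⁻¹ = 1 + U² sinh²(κw) / [4E(U − E)] = 388.1, so T = 0.00258.

T = 0.00258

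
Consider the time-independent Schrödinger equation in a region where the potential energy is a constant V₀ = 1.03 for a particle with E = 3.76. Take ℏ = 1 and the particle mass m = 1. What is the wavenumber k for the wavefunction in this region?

With E > V₀ the solution is oscillatory, ψ ∝ e^{±ikx} with k = √(2m(E − V₀))/ℏ.
k = √(2 × 1 × 2.73) = 2.337.

k = 2.34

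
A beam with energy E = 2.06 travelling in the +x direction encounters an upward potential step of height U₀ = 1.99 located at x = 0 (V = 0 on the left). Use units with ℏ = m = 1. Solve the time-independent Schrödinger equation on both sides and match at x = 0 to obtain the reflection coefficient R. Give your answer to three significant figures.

On each side the TISE gives plane waves with k = √(2m(E − V))/ℏ: k₁ = √(2·1·2.06) = 2.030, k₂ = √(2·1·0.07) = 0.3742.
Continuity of ψ and ψ′ at the step yields the reflection amplitude r = (k₁ − k₂)/(k₁ + k₂) = 0.6887; thus R = |r|² = 0.4743, T = 0.5257.

R = 0.474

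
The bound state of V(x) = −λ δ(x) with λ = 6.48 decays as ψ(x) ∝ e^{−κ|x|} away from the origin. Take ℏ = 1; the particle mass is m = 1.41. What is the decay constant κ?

Integrating the TISE across x = 0 gives the cusp condition ψ'(0⁺) − ψ'(0⁻) = −(2mλ/ℏ²)ψ(0).
With ψ ∝ e^{−κ|x|} this yields −2κ = −2mλ/ℏ², so κ = mλ/ℏ² = 9.137.

κ = 9.14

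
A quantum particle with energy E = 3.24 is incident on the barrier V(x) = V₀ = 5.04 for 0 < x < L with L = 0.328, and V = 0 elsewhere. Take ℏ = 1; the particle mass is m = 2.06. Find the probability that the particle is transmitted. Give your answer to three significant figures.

T = 0.470

Since E < V₀ the interior solution is evanescent with decay constant κ = √(2m(V₀ − E))/ℏ = 2.723.
κL = 0.8932, sinh(κL) = 1.017.
Matching ψ, ψ′ at both faces gives T = [1 + V₀² sinh²(κL) / (4E(V₀ − E))]⁻¹ = 1/2.126 = 0.470.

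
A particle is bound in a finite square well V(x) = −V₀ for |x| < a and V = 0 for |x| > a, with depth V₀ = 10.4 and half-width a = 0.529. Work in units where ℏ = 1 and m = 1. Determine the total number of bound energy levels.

The dimensionless depth is z₀ = a√(2mV₀)/ℏ = 0.529 × √(20.80) = 2.413.
A new bound state (alternating even/odd) appears each time z₀ passes a multiple of π/2, so N = ⌊2z₀/π⌋ + 1 = ⌊1.536⌋ + 1 = 2.

N = 2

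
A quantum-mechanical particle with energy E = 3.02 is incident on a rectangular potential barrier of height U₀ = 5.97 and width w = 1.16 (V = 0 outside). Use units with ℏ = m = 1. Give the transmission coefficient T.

E < U₀: inside the barrier ψ ∝ e^{±κx} with κ = √(2m(U₀ − E))/ℏ = 2.429.
κw = 2.818, sinh(κw) = 8.339.
Matching ψ, ψ′ at both faces gives T = [1 + U₀² sinh²(κw) / (4E(U₀ − E))]⁻¹ = 1/70.54 = 0.0142.

T = 0.0142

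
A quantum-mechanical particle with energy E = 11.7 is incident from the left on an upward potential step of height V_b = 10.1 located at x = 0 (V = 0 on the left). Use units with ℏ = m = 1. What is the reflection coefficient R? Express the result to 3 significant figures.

R = 0.212

The wavenumbers are k₁ = √(2mE)/ℏ = 4.837 on the left and k₂ = √(2m(E − V_b))/ℏ = 1.789 on the right.
Matching ψ and ψ′ at x = 0 gives r = (k₁ − k₂)/(k₁ + k₂), so R = r² = 0.2117 and T = 1 − R = 0.7883.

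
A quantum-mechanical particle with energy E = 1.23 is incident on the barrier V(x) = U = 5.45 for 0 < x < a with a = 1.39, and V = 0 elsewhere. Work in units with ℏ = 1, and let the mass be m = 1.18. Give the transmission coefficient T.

Since E < U the interior solution is evanescent with decay constant κ = √(2m(U − E))/ℏ = 3.156.
κa = 4.387, sinh(κa) = 40.18.
The exact tunnelling result is T⁻¹ = 1 + U² sinh²(κa) / [4E(U − E)] = 2310, so T = 0.000433.

T = 0.000433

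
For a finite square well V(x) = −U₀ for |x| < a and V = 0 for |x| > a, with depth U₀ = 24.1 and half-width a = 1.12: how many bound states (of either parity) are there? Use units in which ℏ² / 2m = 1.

N = 4

Define the well-strength parameter z₀ = (a/ℏ)√(2mU₀) = 1.12 × √(2·0.5·24.1) = 5.498.
A new bound state (alternating even/odd) appears each time z₀ passes a multiple of π/2, so N = ⌊2z₀/π⌋ + 1 = ⌊3.500⌋ + 1 = 4.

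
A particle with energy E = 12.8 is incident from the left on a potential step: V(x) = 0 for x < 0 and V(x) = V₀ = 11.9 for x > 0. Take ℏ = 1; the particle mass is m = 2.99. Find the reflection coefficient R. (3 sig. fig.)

R = 0.337

The wavenumbers are k₁ = √(2mE)/ℏ = 8.749 on the left and k₂ = √(2m(E − V₀))/ℏ = 2.320 on the right.
Continuity of ψ and ψ′ at the step yields the reflection amplitude r = (k₁ − k₂)/(k₁ + k₂) = 0.5808; thus R = |r|² = 0.3374, T = 0.6626.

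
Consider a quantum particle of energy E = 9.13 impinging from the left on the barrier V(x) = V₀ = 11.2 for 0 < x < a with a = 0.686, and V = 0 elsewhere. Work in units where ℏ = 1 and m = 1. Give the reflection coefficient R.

Since E < V₀ the interior solution is evanescent with decay constant κ = √(2m(V₀ − E))/ℏ = 2.035.
κa = 1.396, sinh(κa) = 1.895.
The exact tunnelling result is T⁻¹ = 1 + V₀² sinh²(κa) / [4E(V₀ − E)] = 6.961, so T = 0.144.
R = 1 − T = 0.856.

R = 0.856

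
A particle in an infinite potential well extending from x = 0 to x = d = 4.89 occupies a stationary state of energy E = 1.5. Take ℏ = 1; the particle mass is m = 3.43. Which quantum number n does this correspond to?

n = 5

For an infinite well E_n = n²π²ℏ²/(2md²), so n = (d/πℏ)√(2mE).
n = (4.89/π) × √(2 × 3.43 × 1.5) = 4.993 → n = 5.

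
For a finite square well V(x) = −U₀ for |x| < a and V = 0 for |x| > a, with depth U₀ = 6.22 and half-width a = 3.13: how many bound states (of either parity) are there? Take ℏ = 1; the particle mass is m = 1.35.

N = 9

The dimensionless depth is z₀ = a√(2mU₀)/ℏ = 3.13 × √(16.79) = 12.83.
A new bound state (alternating even/odd) appears each time z₀ passes a multiple of π/2, so N = ⌊2z₀/π⌋ + 1 = ⌊8.166⌋ + 1 = 9.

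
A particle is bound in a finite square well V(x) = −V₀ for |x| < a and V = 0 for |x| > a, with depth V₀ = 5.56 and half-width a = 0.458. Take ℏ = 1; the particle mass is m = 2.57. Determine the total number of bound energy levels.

Define the well-strength parameter z₀ = (a/ℏ)√(2mV₀) = 0.458 × √(2·2.57·5.56) = 2.448.
A new bound state (alternating even/odd) appears each time z₀ passes a multiple of π/2, so N = ⌊2z₀/π⌋ + 1 = ⌊1.559⌋ + 1 = 2.

N = 2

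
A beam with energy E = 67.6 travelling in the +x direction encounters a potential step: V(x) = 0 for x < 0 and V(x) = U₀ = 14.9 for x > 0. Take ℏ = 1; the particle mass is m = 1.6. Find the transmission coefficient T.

T = 0.996

The wavenumbers are k₁ = √(2mE)/ℏ = 14.71 on the left and k₂ = √(2m(E − U₀))/ℏ = 12.99 on the right.
Matching ψ and ψ′ at x = 0 gives r = (k₁ − k₂)/(k₁ + k₂), so R = r² = 0.003865 and T = 1 − R = 0.9961.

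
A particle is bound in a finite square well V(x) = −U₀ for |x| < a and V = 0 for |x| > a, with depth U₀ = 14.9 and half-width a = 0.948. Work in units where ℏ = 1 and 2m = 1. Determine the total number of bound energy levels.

N = 3

Define the well-strength parameter z₀ = (a/ℏ)√(2mU₀) = 0.948 × √(2·0.5·14.9) = 3.659.
The even/odd transcendental equations gain one root per π/2 in z₀, giving N = 1 + ⌊2z₀/π⌋ = 1 + ⌊2.330⌋ = 3.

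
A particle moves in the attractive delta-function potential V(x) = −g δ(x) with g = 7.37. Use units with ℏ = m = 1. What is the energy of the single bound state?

For x ≠ 0 the bound state is ψ ∝ e^{−κ|x|}; integrating the TISE across the delta gives the cusp condition 2κ = 2mg/ℏ², so κ = 7.370.
Then E = −ℏ²κ²/(2m) = −mg²/(2ℏ²) = -27.16.

E = -27.2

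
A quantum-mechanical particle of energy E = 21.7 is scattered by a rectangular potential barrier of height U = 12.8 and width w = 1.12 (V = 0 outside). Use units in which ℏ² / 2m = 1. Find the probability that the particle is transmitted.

Above the barrier the interior wavenumber is k₂ = √(2m(E − U))/ℏ = 2.983, giving phase k₂w = 3.341.
T = [1 + U² sin²(k₂w) / (4E(E − U))]⁻¹ = 1/1.008 = 0.992.

T = 0.992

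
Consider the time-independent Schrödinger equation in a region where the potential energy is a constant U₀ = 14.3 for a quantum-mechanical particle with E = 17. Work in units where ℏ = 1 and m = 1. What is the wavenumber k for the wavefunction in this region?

k = 2.32

With E > U₀ the solution is oscillatory, ψ ∝ e^{±ikx} with k = √(2m(E − U₀))/ℏ.
k = √(2 × 1 × 2.7) = 2.324.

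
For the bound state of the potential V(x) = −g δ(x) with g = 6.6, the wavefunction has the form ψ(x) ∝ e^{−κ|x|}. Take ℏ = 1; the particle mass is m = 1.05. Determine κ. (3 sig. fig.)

κ = 6.93

Integrate −(ℏ²/2m)ψ'' − gδ(x)ψ = Eψ from −ε to +ε: the ψ'' term gives ψ'(0⁺) − ψ'(0⁻) and the δ term gives −(2mg/ℏ²)ψ(0).
With ψ ∝ e^{−κ|x|} this yields −2κ = −2mg/ℏ², so κ = mg/ℏ² = 6.930.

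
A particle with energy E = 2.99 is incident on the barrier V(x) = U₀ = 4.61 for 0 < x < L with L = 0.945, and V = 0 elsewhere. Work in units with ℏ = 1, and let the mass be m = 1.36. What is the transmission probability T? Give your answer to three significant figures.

Since E < U₀ the interior solution is evanescent with decay constant κ = √(2m(U₀ − E))/ℏ = 2.099.
κL = 1.984, sinh(κL) = 3.566.
The exact tunnelling result is T⁻¹ = 1 + U₀² sinh²(κL) / [4E(U₀ − E)] = 14.95, so T = 0.0669.

T = 0.0669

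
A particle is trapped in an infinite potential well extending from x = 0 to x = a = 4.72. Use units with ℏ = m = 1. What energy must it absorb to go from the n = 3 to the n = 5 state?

E_n = n²π²ℏ²/(2ma²), so ΔE = (5² − 3²) π²ℏ²/(2ma²).
ΔE = 16 × π² / (2 × 1 × 4.72²) = 3.544.

ΔE = 3.54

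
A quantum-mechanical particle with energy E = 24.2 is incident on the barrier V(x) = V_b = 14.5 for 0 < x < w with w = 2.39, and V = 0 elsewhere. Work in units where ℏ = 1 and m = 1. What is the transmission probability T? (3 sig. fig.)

T = 0.849

E > V_b: inside the barrier k₂ = √(2m(E − V_b))/ℏ = 4.405, k₂w = 10.53.
T = [1 + V_b² sin²(k₂w) / (4E(E − V_b))]⁻¹ = 1/1.178 = 0.849.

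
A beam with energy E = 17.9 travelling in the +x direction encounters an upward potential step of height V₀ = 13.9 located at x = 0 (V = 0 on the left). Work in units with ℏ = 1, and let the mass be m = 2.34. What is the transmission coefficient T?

T = 0.872

On each side the TISE gives plane waves with k = √(2m(E − V))/ℏ: k₁ = √(2·2.34·17.9) = 9.153, k₂ = √(2·2.34·4) = 4.327.
Matching ψ and ψ′ at x = 0 gives r = (k₁ − k₂)/(k₁ + k₂), so R = r² = 0.1282 and T = 1 − R = 0.8718.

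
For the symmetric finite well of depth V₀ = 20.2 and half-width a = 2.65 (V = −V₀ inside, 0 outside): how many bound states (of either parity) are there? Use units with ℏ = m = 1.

N = 11

The dimensionless depth is z₀ = a√(2mV₀)/ℏ = 2.65 × √(40.40) = 16.84.
The even/odd transcendental equations gain one root per π/2 in z₀, giving N = 1 + ⌊2z₀/π⌋ = 1 + ⌊10.72⌋ = 11.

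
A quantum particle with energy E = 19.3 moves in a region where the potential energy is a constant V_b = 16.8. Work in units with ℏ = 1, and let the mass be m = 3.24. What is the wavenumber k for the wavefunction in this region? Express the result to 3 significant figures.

k = 4.02

With E > V_b the solution is oscillatory, ψ ∝ e^{±ikx} with k = √(2m(E − V_b))/ℏ.
k = √(2 × 3.24 × 2.5) = 4.025.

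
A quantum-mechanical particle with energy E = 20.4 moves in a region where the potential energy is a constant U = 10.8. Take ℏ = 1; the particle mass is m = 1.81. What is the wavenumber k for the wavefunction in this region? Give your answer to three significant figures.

k = 5.90

With E > U the solution is oscillatory, ψ ∝ e^{±ikx} with k = √(2m(E − U))/ℏ.
k = √(2 × 1.81 × 9.6) = 5.895.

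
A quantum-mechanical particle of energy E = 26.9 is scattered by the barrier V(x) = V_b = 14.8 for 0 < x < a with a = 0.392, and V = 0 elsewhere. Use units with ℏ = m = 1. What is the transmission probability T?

T = 0.871

E > V_b: inside the barrier k₂ = √(2m(E − V_b))/ℏ = 4.919, k₂a = 1.928.
Matching at both interfaces gives T⁻¹ = 1 + V_b² sin²(k₂a) / [4E(E − V_b)] = 1.148, hence T = 0.871.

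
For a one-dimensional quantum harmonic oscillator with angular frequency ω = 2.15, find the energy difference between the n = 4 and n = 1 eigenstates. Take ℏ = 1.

E_n = ℏω(n + ½), so ΔE = (4 − 1) ℏω = 3 × 2.15 = 6.450.

ΔE = 6.45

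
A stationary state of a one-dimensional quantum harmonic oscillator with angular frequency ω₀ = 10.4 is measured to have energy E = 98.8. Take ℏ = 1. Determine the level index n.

Invert E_n = (n + ½)ℏω₀: n = E/ℏω₀ − ½ = 9.000, so n = 9.

n = 9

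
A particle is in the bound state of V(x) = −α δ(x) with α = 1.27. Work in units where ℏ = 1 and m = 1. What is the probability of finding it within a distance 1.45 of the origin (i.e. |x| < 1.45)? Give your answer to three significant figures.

P = 0.975

The normalised bound state is ψ = √κ e^{−κ|x|} with κ = mα/ℏ² = 1.270.
P(|x| < d) = ∫_{−d}^{d} κ e^{−2κ|x|} dx = 1 − e^{−2κd} = 1 − e^{−3.683} = 0.9749.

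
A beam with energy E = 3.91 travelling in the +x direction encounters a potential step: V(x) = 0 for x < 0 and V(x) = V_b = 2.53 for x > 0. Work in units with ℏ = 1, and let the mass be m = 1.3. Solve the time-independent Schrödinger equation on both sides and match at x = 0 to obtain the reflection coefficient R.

On each side the TISE gives plane waves with k = √(2m(E − V))/ℏ: k₁ = √(2·1.3·3.91) = 3.188, k₂ = √(2·1.3·1.38) = 1.894.
Matching ψ and ψ′ at x = 0 gives r = (k₁ − k₂)/(k₁ + k₂), so R = r² = 0.06484 and T = 1 − R = 0.9352.

R = 0.0648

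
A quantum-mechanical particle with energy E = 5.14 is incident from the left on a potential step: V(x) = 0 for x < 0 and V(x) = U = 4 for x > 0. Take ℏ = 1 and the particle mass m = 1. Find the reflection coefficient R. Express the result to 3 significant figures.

R = 0.129

The wavenumbers are k₁ = √(2mE)/ℏ = 3.206 on the left and k₂ = √(2m(E − U))/ℏ = 1.510 on the right.
Continuity of ψ and ψ′ at the step yields the reflection amplitude r = (k₁ − k₂)/(k₁ + k₂) = 0.3597; thus R = |r|² = 0.1294, T = 0.8706.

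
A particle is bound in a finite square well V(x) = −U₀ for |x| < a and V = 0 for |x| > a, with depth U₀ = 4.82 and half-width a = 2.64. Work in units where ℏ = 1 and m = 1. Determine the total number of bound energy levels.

N = 6

The dimensionless depth is z₀ = a√(2mU₀)/ℏ = 2.64 × √(9.640) = 8.197.
The even/odd transcendental equations gain one root per π/2 in z₀, giving N = 1 + ⌊2z₀/π⌋ = 1 + ⌊5.218⌋ = 6.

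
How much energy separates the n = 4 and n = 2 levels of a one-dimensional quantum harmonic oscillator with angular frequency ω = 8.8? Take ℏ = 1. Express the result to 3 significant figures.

ΔE = 17.6

E_n = ℏω(n + ½), so ΔE = (4 − 2) ℏω = 2 × 8.8 = 17.60.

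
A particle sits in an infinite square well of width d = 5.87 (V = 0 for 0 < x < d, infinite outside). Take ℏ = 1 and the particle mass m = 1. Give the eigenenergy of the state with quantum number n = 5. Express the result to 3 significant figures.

E = 3.58

The infinite-well eigenfunctions ψ_n = √(2/d) sin(nπx/d) vanish at both walls, giving E_n = n²π²ℏ²/(2md²).
E_5 = 5² × π² / (2 × 1 × 5.87²) = 3.580.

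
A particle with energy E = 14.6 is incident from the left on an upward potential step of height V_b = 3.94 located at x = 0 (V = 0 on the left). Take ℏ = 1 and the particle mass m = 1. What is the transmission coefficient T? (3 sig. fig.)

T = 0.994

On each side the TISE gives plane waves with k = √(2m(E − V))/ℏ: k₁ = √(2·1·14.6) = 5.404, k₂ = √(2·1·10.66) = 4.617.
Matching ψ and ψ′ at x = 0 gives r = (k₁ − k₂)/(k₁ + k₂), so R = r² = 0.006157 and T = 1 − R = 0.9938.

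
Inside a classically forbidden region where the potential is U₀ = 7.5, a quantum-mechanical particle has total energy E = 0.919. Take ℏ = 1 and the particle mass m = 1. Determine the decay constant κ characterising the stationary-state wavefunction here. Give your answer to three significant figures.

Since E < U₀ the TISE in this region is ψ'' = κ²ψ with κ = √(2m(U₀ − E))/ℏ.
κ = √(2 × 1 × 6.581) = 3.628.

κ = 3.63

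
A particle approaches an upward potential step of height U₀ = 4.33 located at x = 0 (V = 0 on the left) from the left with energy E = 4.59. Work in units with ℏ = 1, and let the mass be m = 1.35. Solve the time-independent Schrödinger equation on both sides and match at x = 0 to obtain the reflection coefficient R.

R = 0.379

The wavenumbers are k₁ = √(2mE)/ℏ = 3.520 on the left and k₂ = √(2m(E − U₀))/ℏ = 0.8379 on the right.
Continuity of ψ and ψ′ at the step yields the reflection amplitude r = (k₁ − k₂)/(k₁ + k₂) = 0.6155; thus R = |r|² = 0.3788, T = 0.6212.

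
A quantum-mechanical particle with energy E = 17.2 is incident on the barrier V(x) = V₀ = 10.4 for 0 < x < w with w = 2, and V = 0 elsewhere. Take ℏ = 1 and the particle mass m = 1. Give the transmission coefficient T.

T = 0.846

E > V₀: inside the barrier k₂ = √(2m(E − V₀))/ℏ = 3.688, k₂w = 7.376.
T = [1 + V₀² sin²(k₂w) / (4E(E − V₀))]⁻¹ = 1/1.182 = 0.846.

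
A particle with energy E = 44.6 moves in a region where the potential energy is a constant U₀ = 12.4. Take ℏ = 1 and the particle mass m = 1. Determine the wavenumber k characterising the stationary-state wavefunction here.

With E > U₀ the solution is oscillatory, ψ ∝ e^{±ikx} with k = √(2m(E − U₀))/ℏ.
k = √(2 × 1 × 32.2) = 8.025.

k = 8.02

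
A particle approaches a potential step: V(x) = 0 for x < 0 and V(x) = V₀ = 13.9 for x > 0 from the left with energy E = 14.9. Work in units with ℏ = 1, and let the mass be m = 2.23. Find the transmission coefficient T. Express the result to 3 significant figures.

The wavenumbers are k₁ = √(2mE)/ℏ = 8.152 on the left and k₂ = √(2m(E − V₀))/ℏ = 2.112 on the right.
Matching ψ and ψ′ at x = 0 gives r = (k₁ − k₂)/(k₁ + k₂), so R = r² = 0.3463 and T = 1 − R = 0.6537.

T = 0.654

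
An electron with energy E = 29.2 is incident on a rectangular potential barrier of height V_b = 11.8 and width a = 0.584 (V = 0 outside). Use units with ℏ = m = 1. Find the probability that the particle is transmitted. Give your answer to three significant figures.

T = 0.994

Above the barrier the interior wavenumber is k₂ = √(2m(E − V_b))/ℏ = 5.899, giving phase k₂a = 3.445.
Matching at both interfaces gives T⁻¹ = 1 + V_b² sin²(k₂a) / [4E(E − V_b)] = 1.006, hence T = 0.994.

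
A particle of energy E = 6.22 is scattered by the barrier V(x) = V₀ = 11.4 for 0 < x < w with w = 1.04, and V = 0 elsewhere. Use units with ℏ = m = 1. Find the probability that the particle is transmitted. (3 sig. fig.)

Since E < V₀ the interior solution is evanescent with decay constant κ = √(2m(V₀ − E))/ℏ = 3.219.
κw = 3.347, sinh(κw) = 14.20.
The exact tunnelling result is T⁻¹ = 1 + V₀² sinh²(κw) / [4E(V₀ − E)] = 204.3, so T = 0.00490.

T = 0.00490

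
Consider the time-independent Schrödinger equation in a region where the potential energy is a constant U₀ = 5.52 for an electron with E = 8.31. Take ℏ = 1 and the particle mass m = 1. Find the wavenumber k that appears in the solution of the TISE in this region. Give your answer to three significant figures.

With E > U₀ the solution is oscillatory, ψ ∝ e^{±ikx} with k = √(2m(E − U₀))/ℏ.
k = √(2 × 1 × 2.79) = 2.362.

k = 2.36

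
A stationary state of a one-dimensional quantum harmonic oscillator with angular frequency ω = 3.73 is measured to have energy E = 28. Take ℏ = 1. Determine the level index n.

Invert E_n = (n + ½)ℏω: n = E/ℏω − ½ = 7.007, so n = 7.

n = 7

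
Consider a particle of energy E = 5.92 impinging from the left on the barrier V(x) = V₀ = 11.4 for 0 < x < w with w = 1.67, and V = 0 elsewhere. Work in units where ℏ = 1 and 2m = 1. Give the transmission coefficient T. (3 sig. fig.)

T = 0.00160

E < V₀: inside the barrier ψ ∝ e^{±κx} with κ = √(2m(V₀ − E))/ℏ = 2.341.
κw = 3.909, sinh(κw) = 24.92.
The exact tunnelling result is T⁻¹ = 1 + V₀² sinh²(κw) / [4E(V₀ − E)] = 623.1, so T = 0.00160.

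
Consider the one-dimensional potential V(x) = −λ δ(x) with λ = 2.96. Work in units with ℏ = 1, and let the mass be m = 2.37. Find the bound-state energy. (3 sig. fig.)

The bound state is ψ(x) = √κ e^{−κ|x|}. The derivative jump ψ'(0⁺) − ψ'(0⁻) = −(2mλ/ℏ²)ψ(0) fixes κ = mλ/ℏ² = 7.015.
Then E = −ℏ²κ²/(2m) = −mλ²/(2ℏ²) = -10.38.

E = -10.4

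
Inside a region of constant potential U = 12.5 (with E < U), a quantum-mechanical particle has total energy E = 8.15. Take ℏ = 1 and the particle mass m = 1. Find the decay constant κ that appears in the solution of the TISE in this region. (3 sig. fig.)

κ = 2.95

Since E < U the TISE in this region is ψ'' = κ²ψ with κ = √(2m(U − E))/ℏ.
κ = √(2 × 1 × 4.35) = 2.950.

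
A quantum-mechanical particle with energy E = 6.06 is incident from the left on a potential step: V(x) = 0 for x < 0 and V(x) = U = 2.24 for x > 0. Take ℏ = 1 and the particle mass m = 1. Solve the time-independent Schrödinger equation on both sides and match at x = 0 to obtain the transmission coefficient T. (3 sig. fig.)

The wavenumbers are k₁ = √(2mE)/ℏ = 3.481 on the left and k₂ = √(2m(E − U))/ℏ = 2.764 on the right.
Matching ψ and ψ′ at x = 0 gives r = (k₁ − k₂)/(k₁ + k₂), so R = r² = 0.01319 and T = 1 − R = 0.9868.

T = 0.987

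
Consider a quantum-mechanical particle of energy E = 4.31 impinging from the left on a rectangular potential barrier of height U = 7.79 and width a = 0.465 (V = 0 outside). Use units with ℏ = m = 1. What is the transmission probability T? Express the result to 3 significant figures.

T = 0.289

E < U: inside the barrier ψ ∝ e^{±κx} with κ = √(2m(U − E))/ℏ = 2.638.
κa = 1.227, sinh(κa) = 1.558.
The exact tunnelling result is T⁻¹ = 1 + U² sinh²(κa) / [4E(U − E)] = 3.457, so T = 0.289.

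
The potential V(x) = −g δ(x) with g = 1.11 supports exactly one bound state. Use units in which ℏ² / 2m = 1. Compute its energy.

For x ≠ 0 the bound state is ψ ∝ e^{−κ|x|}; integrating the TISE across the delta gives the cusp condition 2κ = 2mg/ℏ², so κ = 0.5550.
Then E = −ℏ²κ²/(2m) = −mg²/(2ℏ²) = -0.3080.

E = -0.308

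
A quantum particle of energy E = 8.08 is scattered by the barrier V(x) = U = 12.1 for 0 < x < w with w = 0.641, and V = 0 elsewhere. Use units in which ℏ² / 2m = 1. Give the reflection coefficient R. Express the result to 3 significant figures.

Since E < U the interior solution is evanescent with decay constant κ = √(2m(U − E))/ℏ = 2.005.
κw = 1.285, sinh(κw) = 1.669.
The exact tunnelling result is T⁻¹ = 1 + U² sinh²(κw) / [4E(U − E)] = 4.140, so T = 0.242.
R = 1 − T = 0.758.

R = 0.758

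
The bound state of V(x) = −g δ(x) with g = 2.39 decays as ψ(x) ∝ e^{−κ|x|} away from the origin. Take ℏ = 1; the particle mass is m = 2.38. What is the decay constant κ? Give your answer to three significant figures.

κ = 5.69

Integrate −(ℏ²/2m)ψ'' − gδ(x)ψ = Eψ from −ε to +ε: the ψ'' term gives ψ'(0⁺) − ψ'(0⁻) and the δ term gives −(2mg/ℏ²)ψ(0).
With ψ ∝ e^{−κ|x|} this yields −2κ = −2mg/ℏ², so κ = mg/ℏ² = 5.688.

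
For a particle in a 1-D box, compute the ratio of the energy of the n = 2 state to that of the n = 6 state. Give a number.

Since E_n ∝ n², the ratio is (2/6)² = 0.111111.

0.111111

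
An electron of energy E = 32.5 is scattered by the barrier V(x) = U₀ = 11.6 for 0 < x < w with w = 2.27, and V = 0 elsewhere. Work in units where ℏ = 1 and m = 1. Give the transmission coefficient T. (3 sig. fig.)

Above the barrier the interior wavenumber is k₂ = √(2m(E − U₀))/ℏ = 6.465, giving phase k₂w = 14.68.
Matching at both interfaces gives T⁻¹ = 1 + U₀² sin²(k₂w) / [4E(E − U₀)] = 1.036, hence T = 0.965.

T = 0.965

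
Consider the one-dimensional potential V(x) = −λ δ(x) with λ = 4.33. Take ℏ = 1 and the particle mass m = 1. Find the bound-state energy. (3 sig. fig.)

E = -9.37

The bound state is ψ(x) = √κ e^{−κ|x|}. The derivative jump ψ'(0⁺) − ψ'(0⁻) = −(2mλ/ℏ²)ψ(0) fixes κ = mλ/ℏ² = 4.330.
Then E = −ℏ²κ²/(2m) = −mλ²/(2ℏ²) = -9.374.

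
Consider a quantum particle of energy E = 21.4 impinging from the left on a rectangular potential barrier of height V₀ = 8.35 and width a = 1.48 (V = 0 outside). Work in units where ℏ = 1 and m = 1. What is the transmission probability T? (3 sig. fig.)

T = 0.946

E > V₀: inside the barrier k₂ = √(2m(E − V₀))/ℏ = 5.109, k₂a = 7.561.
T = [1 + V₀² sin²(k₂a) / (4E(E − V₀))]⁻¹ = 1/1.057 = 0.946.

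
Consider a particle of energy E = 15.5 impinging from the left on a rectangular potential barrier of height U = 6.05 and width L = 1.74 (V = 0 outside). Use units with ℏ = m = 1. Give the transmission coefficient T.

T = 0.946

Above the barrier the interior wavenumber is k₂ = √(2m(E − U))/ℏ = 4.347, giving phase k₂L = 7.564.
T = [1 + U² sin²(k₂L) / (4E(E − U))]⁻¹ = 1/1.057 = 0.946.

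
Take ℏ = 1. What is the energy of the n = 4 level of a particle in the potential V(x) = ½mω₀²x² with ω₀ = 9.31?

E = 41.9

Using E_n = (n + ½)ℏω₀: E_4 = 4.5 × 9.31 = 41.90.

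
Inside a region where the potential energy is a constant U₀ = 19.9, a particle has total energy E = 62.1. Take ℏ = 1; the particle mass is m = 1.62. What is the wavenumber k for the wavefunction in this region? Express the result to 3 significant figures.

With E > U₀ the solution is oscillatory, ψ ∝ e^{±ikx} with k = √(2m(E − U₀))/ℏ.
k = √(2 × 1.62 × 42.2) = 11.69.

k = 11.7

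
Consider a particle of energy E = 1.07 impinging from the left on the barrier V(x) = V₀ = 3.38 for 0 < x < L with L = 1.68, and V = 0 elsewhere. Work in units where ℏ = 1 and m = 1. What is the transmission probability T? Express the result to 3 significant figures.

T = 0.00253

Since E < V₀ the interior solution is evanescent with decay constant κ = √(2m(V₀ − E))/ℏ = 2.149.
κL = 3.611, sinh(κL) = 18.49.
Matching ψ, ψ′ at both faces gives T = [1 + V₀² sinh²(κL) / (4E(V₀ − E))]⁻¹ = 1/396.0 = 0.00253.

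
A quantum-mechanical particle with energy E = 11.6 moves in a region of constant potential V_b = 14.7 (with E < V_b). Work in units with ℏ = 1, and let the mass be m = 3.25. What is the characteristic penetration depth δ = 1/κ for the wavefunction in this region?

Since E < V_b the TISE in this region is ψ'' = κ²ψ with κ = √(2m(V_b − E))/ℏ.
κ = √(2 × 3.25 × 3.1) = 4.489. The penetration depth is δ = 1/κ = 0.223.

δ = 0.223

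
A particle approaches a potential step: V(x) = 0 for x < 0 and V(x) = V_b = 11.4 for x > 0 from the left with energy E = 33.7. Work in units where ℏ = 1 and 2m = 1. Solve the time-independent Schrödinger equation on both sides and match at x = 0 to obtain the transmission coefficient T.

T = 0.989

On each side the TISE gives plane waves with k = √(2m(E − V))/ℏ: k₁ = √(2·½·33.7) = 5.805, k₂ = √(2·½·22.3) = 4.722.
Matching ψ and ψ′ at x = 0 gives r = (k₁ − k₂)/(k₁ + k₂), so R = r² = 0.01058 and T = 1 − R = 0.9894.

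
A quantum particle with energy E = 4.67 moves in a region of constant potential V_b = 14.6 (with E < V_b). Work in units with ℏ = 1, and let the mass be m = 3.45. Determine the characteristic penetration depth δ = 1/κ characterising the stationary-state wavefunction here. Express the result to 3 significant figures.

Since E < V_b the TISE in this region is ψ'' = κ²ψ with κ = √(2m(V_b − E))/ℏ.
κ = √(2 × 3.45 × 9.93) = 8.277. The penetration depth is δ = 1/κ = 0.121.

δ = 0.121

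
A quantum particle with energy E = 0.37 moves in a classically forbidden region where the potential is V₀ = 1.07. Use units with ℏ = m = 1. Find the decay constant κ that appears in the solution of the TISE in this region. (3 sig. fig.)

Since E < V₀ the TISE in this region is ψ'' = κ²ψ with κ = √(2m(V₀ − E))/ℏ.
κ = √(2 × 1 × 0.7) = 1.183.

κ = 1.18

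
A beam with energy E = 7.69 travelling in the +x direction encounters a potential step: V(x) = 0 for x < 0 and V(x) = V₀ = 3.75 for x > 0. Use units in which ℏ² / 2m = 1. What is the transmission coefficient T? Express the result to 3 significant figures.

T = 0.973

On each side the TISE gives plane waves with k = √(2m(E − V))/ℏ: k₁ = √(2·½·7.69) = 2.773, k₂ = √(2·½·3.94) = 1.985.
Matching ψ and ψ′ at x = 0 gives r = (k₁ − k₂)/(k₁ + k₂), so R = r² = 0.02744 and T = 1 − R = 0.9726.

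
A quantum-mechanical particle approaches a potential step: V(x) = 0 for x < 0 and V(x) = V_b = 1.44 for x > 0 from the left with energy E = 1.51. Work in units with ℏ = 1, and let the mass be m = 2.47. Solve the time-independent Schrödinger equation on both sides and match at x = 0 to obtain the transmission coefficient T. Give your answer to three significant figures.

T = 0.583

The wavenumbers are k₁ = √(2mE)/ℏ = 2.731 on the left and k₂ = √(2m(E − V_b))/ℏ = 0.5880 on the right.
Matching ψ and ψ′ at x = 0 gives r = (k₁ − k₂)/(k₁ + k₂), so R = r² = 0.4169 and T = 1 − R = 0.5831.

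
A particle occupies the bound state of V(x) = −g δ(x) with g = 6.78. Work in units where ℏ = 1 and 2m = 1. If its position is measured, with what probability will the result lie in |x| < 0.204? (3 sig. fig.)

The normalised bound state is ψ = √κ e^{−κ|x|} with κ = mg/ℏ² = 3.390.
P(|x| < d) = ∫_{−d}^{d} κ e^{−2κ|x|} dx = 1 − e^{−2κd} = 1 − e^{−1.383} = 0.7492.

P = 0.749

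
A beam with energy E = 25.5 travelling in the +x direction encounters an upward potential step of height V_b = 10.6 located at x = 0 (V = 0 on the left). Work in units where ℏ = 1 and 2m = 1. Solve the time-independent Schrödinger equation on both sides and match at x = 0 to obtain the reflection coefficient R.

R = 0.0178

On each side the TISE gives plane waves with k = √(2m(E − V))/ℏ: k₁ = √(2·½·25.5) = 5.050, k₂ = √(2·½·14.9) = 3.860.
Continuity of ψ and ψ′ at the step yields the reflection amplitude r = (k₁ − k₂)/(k₁ + k₂) = 0.1335; thus R = |r|² = 0.01783, T = 0.9822.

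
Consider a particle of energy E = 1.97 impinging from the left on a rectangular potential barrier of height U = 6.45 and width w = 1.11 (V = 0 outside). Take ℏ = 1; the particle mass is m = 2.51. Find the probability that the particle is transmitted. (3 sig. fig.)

T = 0.0000909

E < U: inside the barrier ψ ∝ e^{±κx} with κ = √(2m(U − E))/ℏ = 4.742.
κw = 5.264, sinh(κw) = 96.62.
The exact tunnelling result is T⁻¹ = 1 + U² sinh²(κw) / [4E(U − E)] = 11000, so T = 0.0000909.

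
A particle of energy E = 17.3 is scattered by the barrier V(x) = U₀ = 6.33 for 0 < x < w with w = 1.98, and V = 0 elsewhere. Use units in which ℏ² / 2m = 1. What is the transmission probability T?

E > U₀: inside the barrier k₂ = √(2m(E − U₀))/ℏ = 3.312, k₂w = 6.558.
Matching at both interfaces gives T⁻¹ = 1 + U₀² sin²(k₂w) / [4E(E − U₀)] = 1.004, hence T = 0.996.

T = 0.996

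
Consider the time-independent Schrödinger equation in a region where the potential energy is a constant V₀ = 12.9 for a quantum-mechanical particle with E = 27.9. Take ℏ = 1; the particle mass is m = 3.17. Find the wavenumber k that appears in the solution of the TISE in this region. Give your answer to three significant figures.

With E > V₀ the solution is oscillatory, ψ ∝ e^{±ikx} with k = √(2m(E − V₀))/ℏ.
k = √(2 × 3.17 × 15) = 9.752.

k = 9.75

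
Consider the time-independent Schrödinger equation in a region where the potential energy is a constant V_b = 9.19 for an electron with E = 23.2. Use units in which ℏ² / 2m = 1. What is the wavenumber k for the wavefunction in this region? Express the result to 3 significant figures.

With E > V_b the solution is oscillatory, ψ ∝ e^{±ikx} with k = √(2m(E − V_b))/ℏ.
k = √(2 × 0.5 × 14.01) = 3.743.

k = 3.74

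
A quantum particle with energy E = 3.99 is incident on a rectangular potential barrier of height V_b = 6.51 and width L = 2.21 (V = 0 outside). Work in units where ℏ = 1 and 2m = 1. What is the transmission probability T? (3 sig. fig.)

E < V_b: inside the barrier ψ ∝ e^{±κx} with κ = √(2m(V_b − E))/ℏ = 1.587.
κL = 3.508, sinh(κL) = 16.68.
The exact tunnelling result is T⁻¹ = 1 + V_b² sinh²(κL) / [4E(V_b − E)] = 294.2, so T = 0.00340.

T = 0.00340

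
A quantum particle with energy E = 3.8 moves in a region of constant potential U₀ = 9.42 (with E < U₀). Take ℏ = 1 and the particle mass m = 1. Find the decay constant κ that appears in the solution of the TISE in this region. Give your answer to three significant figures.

κ = 3.35

Since E < U₀ the TISE in this region is ψ'' = κ²ψ with κ = √(2m(U₀ − E))/ℏ.
κ = √(2 × 1 × 5.62) = 3.353.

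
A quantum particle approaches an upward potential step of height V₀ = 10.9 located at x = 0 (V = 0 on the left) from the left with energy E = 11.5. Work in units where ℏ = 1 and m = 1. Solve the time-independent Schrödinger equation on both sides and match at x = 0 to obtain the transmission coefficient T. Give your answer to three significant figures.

T = 0.605

The wavenumbers are k₁ = √(2mE)/ℏ = 4.796 on the left and k₂ = √(2m(E − V₀))/ℏ = 1.095 on the right.
Continuity of ψ and ψ′ at the step yields the reflection amplitude r = (k₁ − k₂)/(k₁ + k₂) = 0.6281; thus R = |r|² = 0.3945, T = 0.6055.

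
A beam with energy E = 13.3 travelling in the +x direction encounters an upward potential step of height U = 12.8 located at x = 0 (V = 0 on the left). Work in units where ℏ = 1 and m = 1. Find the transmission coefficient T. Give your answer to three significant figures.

The wavenumbers are k₁ = √(2mE)/ℏ = 5.158 on the left and k₂ = √(2m(E − U))/ℏ = 1.000 on the right.
Matching ψ and ψ′ at x = 0 gives r = (k₁ − k₂)/(k₁ + k₂), so R = r² = 0.4559 and T = 1 − R = 0.5441.

T = 0.544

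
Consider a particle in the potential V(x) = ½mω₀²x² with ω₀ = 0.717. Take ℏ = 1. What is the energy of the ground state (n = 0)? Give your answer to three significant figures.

The oscillator eigenvalues are E_n = ℏω₀(n + ½), so E_0 = 0.717 × 0.5 = 0.3585.

E = 0.359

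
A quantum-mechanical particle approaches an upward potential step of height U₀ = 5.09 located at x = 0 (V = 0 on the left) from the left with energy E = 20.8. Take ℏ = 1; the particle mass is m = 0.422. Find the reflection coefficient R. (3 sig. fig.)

On each side the TISE gives plane waves with k = √(2m(E − V))/ℏ: k₁ = √(2·0.422·20.8) = 4.190, k₂ = √(2·0.422·15.71) = 3.641.
Matching ψ and ψ′ at x = 0 gives r = (k₁ − k₂)/(k₁ + k₂), so R = r² = 0.004907 and T = 1 − R = 0.9951.

R = 0.00491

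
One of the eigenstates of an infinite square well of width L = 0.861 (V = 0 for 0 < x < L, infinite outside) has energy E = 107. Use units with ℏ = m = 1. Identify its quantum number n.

From E_n = n²π²ℏ²/(2mL²) invert to n = √(2mL²E)/(πℏ).
n = (0.861/π) × √(2 × 1 × 107) = 4.009 → n = 4.

n = 4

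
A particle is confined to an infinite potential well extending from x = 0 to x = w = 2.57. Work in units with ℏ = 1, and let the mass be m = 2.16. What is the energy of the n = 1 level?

Requiring ψ(0) = ψ(w) = 0 quantises k = nπ/w, hence E_n = ℏ²k²/2m = n²π²ℏ²/(2mw²).
E_1 = 1² × π² / (2 × 2.16 × 2.57²) = 0.3459.

E = 0.346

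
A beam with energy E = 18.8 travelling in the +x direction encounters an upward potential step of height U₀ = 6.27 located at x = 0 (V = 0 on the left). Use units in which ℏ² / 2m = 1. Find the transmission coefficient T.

The wavenumbers are k₁ = √(2mE)/ℏ = 4.336 on the left and k₂ = √(2m(E − U₀))/ℏ = 3.540 on the right.
Matching ψ and ψ′ at x = 0 gives r = (k₁ − k₂)/(k₁ + k₂), so R = r² = 0.01022 and T = 1 − R = 0.9898.

T = 0.990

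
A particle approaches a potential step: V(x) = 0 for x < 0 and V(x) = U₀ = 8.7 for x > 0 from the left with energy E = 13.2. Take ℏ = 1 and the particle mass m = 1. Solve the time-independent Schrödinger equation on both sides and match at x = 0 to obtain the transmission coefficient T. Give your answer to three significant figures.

On each side the TISE gives plane waves with k = √(2m(E − V))/ℏ: k₁ = √(2·1·13.2) = 5.138, k₂ = √(2·1·4.5) = 3.000.
Continuity of ψ and ψ′ at the step yields the reflection amplitude r = (k₁ − k₂)/(k₁ + k₂) = 0.2627; thus R = |r|² = 0.06903, T = 0.9310.

T = 0.931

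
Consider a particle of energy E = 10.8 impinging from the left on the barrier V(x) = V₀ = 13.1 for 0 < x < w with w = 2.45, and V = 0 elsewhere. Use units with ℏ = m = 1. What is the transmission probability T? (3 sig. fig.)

E < V₀: inside the barrier ψ ∝ e^{±κx} with κ = √(2m(V₀ − E))/ℏ = 2.145.
κw = 5.255, sinh(κw) = 95.73.
The exact tunnelling result is T⁻¹ = 1 + V₀² sinh²(κw) / [4E(V₀ − E)] = 15830, so T = 0.0000632.

T = 0.0000632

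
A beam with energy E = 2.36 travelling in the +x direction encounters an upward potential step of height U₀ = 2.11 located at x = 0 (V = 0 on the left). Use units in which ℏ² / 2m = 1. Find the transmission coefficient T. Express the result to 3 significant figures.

On each side the TISE gives plane waves with k = √(2m(E − V))/ℏ: k₁ = √(2·½·2.36) = 1.536, k₂ = √(2·½·0.25) = 0.5000.
Matching ψ and ψ′ at x = 0 gives r = (k₁ − k₂)/(k₁ + k₂), so R = r² = 0.2590 and T = 1 − R = 0.7410.

T = 0.741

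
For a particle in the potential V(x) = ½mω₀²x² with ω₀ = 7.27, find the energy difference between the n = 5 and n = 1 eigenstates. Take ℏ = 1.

ΔE = 29.1

E_n = ℏω₀(n + ½), so ΔE = (5 − 1) ℏω₀ = 4 × 7.27 = 29.08.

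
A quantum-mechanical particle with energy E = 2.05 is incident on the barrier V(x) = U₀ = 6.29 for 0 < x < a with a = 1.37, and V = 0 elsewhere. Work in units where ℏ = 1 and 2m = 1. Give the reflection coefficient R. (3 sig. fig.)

R = 0.988

E < U₀: inside the barrier ψ ∝ e^{±κx} with κ = √(2m(U₀ − E))/ℏ = 2.059.
κa = 2.821, sinh(κa) = 8.367.
Matching ψ, ψ′ at both faces gives T = [1 + U₀² sinh²(κa) / (4E(U₀ − E))]⁻¹ = 1/80.67 = 0.0124.
R = 1 − T = 0.988.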